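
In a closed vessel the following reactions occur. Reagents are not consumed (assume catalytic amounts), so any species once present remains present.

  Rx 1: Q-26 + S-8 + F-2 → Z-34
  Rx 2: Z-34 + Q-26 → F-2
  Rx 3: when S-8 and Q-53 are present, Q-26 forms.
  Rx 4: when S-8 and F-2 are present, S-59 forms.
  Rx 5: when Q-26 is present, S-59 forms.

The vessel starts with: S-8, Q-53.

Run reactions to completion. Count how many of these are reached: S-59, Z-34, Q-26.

2

S-8 and Q-53 present → Q-26 forms (Rx 3).
Q-26 present → S-59 forms (Rx 5).
S-59: reached.
Z-34 would need Q-26, S-8, and F-2 (Rx 1), but F-2 never forms.
Q-26: reached.
Reached: S-59 and Q-26 — 2 of the 3.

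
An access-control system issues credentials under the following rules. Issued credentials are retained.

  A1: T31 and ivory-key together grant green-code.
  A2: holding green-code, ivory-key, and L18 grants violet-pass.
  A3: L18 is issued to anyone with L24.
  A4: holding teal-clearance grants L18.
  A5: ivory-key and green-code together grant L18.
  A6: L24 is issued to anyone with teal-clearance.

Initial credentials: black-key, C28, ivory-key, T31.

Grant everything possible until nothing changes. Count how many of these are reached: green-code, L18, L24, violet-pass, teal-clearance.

Holding T31 and ivory-key grants green-code (A1).
Holding ivory-key and green-code grants L18 (A5).
Holding green-code, ivory-key, and L18 grants violet-pass (A2).
green-code: reached.
L18: reached.
L24 would need teal-clearance (A6), but teal-clearance is never granted.
violet-pass: reached.
No rule produces teal-clearance, and it is not given.
Reached: green-code, L18, and violet-pass — 3 of the 5.

3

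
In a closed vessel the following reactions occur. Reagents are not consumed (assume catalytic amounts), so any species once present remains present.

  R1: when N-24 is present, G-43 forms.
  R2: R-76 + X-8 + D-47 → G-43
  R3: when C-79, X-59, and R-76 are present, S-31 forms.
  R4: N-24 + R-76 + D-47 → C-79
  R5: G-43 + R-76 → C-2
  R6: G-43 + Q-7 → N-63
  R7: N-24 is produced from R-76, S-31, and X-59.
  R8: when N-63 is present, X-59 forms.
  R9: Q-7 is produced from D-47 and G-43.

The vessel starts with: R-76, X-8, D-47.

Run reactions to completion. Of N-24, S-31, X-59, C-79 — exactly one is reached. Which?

R-76, X-8, and D-47 present → G-43 forms (R2).
D-47 and G-43 present → Q-7 forms (R9).
G-43 and Q-7 present → N-63 forms (R6).
N-63 present → X-59 forms (R8).
N-24 would need R-76, S-31, and X-59 (R7), but S-31 never forms. S-31 would need C-79, X-59, and R-76 (R3), but C-79 never forms. C-79 would need N-24, R-76, and D-47 (R4), but N-24 never forms.

X-59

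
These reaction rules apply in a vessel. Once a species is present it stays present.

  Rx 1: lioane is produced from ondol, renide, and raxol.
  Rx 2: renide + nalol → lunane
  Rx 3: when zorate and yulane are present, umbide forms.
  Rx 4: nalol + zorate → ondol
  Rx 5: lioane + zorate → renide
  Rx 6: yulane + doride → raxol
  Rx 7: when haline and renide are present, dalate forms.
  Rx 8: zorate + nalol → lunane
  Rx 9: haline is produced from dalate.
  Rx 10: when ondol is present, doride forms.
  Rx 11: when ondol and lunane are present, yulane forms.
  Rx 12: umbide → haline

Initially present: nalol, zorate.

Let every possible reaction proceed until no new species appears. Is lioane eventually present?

lioane would need ondol, renide, and raxol (Rx 1), but renide never forms.

No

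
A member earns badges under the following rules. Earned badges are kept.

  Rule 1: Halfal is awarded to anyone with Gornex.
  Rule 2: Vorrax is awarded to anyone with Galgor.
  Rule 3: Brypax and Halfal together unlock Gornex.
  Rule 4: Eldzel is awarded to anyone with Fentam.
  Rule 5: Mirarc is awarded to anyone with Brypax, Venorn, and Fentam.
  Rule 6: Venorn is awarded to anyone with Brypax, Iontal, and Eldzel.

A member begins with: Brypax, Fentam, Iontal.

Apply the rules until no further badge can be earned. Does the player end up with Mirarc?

With Fentam, Eldzel is earned (Rule 4).
With Brypax, Iontal, and Eldzel, Venorn is earned (Rule 6).
With Brypax, Venorn, and Fentam, Mirarc is earned (Rule 5).

Yes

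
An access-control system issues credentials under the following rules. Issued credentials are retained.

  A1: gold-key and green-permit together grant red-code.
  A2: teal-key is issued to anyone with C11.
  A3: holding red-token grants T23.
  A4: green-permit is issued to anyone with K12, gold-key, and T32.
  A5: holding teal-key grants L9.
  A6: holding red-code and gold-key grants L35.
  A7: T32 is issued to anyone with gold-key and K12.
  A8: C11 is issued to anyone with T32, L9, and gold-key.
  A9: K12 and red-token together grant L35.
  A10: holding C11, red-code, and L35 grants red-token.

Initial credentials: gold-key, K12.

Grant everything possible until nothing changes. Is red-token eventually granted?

red-token would need C11, red-code, and L35 (A10), but C11 is never granted.

No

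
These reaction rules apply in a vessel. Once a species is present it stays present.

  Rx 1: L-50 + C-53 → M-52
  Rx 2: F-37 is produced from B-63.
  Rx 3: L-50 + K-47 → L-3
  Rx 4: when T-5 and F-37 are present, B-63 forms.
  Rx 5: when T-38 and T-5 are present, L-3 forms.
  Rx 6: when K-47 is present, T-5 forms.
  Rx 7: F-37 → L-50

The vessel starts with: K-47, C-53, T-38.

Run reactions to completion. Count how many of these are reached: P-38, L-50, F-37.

No rule produces P-38, and it is not given.
L-50 would need F-37 (Rx 7), but F-37 never forms.
F-37 would need B-63 (Rx 2), but B-63 never forms.
None of the 3 are reached.

0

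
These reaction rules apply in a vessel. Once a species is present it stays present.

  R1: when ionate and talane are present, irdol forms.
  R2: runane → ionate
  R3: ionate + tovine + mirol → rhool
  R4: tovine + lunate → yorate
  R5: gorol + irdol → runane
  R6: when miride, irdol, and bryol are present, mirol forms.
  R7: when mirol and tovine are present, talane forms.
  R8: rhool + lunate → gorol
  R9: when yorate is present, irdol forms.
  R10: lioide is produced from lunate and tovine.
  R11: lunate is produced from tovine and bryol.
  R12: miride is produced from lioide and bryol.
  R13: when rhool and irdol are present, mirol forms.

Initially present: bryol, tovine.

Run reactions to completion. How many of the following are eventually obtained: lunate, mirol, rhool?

tovine and bryol present → lunate forms (R11).
lunate and tovine present → lioide forms (R10).
tovine and lunate present → yorate forms (R4).
lioide and bryol present → miride forms (R12).
yorate present → irdol forms (R9).
miride, irdol, and bryol present → mirol forms (R6).
lunate: reached.
mirol: reached.
rhool would need ionate, tovine, and mirol (R3), but ionate never forms.
Reached: lunate and mirol — 2 of the 3.

2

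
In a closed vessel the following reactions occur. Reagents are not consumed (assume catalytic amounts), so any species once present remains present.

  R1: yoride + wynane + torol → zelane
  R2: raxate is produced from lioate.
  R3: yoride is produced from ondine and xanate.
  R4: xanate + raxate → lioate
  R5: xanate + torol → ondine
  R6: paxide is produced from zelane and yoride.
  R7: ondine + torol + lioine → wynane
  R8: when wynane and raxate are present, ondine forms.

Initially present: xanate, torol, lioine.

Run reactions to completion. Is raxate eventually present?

raxate would need lioate (R2), but lioate never forms.

No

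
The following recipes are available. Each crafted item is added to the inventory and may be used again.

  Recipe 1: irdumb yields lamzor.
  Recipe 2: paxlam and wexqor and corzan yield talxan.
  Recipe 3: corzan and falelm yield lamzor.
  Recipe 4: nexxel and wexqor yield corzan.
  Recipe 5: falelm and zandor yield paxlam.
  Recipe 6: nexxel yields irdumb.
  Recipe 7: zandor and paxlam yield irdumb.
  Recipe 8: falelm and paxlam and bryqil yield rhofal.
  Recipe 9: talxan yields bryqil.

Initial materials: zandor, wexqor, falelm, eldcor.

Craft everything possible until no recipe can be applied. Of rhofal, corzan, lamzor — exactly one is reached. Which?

Using Recipe 5, falelm and zandor make paxlam.
Using Recipe 7, zandor and paxlam make irdumb.
irdumb → lamzor (Recipe 1).
rhofal would need falelm, paxlam, and bryqil (Recipe 8), but bryqil is never obtained. corzan would need nexxel and wexqor (Recipe 4), but nexxel is never obtained.

lamzor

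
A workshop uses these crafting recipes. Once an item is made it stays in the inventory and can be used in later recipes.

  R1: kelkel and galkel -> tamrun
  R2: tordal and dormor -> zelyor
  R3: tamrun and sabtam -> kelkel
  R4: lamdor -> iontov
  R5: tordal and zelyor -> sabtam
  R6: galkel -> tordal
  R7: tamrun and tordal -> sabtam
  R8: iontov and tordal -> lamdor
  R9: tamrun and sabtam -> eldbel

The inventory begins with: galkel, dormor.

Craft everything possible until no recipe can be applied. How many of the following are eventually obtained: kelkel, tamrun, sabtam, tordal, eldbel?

galkel -> tordal (R6).
Using R2, tordal and dormor make zelyor.
Using R5, tordal and zelyor make sabtam.
kelkel would need tamrun and sabtam (R3), but tamrun is never obtained.
tamrun would need kelkel and galkel (R1), but kelkel is never obtained.
sabtam: reached.
tordal: reached.
eldbel would need tamrun and sabtam (R9), but tamrun is never obtained.
Reached: sabtam and tordal — 2 of the 5.

2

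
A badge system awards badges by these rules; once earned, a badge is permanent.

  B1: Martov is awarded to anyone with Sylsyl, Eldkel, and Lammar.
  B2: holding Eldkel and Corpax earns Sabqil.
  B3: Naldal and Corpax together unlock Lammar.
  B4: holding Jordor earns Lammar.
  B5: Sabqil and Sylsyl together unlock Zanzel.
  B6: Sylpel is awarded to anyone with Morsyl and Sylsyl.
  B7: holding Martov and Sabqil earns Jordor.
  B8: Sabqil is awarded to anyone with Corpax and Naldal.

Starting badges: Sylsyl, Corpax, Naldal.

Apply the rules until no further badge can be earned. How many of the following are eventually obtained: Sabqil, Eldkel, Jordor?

1

With Corpax and Naldal, Sabqil is earned (B8).
Sabqil: reached.
No rule produces Eldkel, and it is not given.
Jordor would need Martov and Sabqil (B7), but Martov is never earned.
Reached: Sabqil — 1 of the 3.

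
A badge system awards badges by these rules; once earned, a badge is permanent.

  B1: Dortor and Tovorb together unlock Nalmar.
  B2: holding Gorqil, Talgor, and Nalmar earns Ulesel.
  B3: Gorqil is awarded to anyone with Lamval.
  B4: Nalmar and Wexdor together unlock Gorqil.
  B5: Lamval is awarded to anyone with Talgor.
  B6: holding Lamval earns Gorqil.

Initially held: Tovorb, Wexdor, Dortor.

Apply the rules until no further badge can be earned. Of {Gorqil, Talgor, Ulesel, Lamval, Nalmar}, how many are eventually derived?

With Dortor and Tovorb, Nalmar is earned (B1).
With Nalmar and Wexdor, Gorqil is earned (B4).
Gorqil: reached.
No rule produces Talgor, and it is not given.
Ulesel would need Gorqil, Talgor, and Nalmar (B2), but Talgor is never earned.
Lamval would need Talgor (B5), but Talgor is never earned.
Nalmar: reached.
Reached: Gorqil and Nalmar — 2 of the 5.

2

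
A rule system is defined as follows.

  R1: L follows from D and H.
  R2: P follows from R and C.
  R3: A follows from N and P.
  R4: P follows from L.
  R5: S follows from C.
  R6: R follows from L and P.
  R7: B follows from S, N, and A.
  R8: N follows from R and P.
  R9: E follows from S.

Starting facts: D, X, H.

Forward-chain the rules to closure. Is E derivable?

E would need S (R9), but S is never established.

No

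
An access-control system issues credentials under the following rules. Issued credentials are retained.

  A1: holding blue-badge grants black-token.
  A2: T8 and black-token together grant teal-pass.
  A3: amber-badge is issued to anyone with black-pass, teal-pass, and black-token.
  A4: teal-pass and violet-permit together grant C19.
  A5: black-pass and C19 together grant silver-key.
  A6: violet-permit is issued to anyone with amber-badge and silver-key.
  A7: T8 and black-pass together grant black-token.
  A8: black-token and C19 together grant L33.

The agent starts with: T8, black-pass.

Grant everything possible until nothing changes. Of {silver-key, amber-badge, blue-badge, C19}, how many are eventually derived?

Holding T8 and black-pass grants black-token (A7).
Holding T8 and black-token grants teal-pass (A2).
Holding black-pass, teal-pass, and black-token grants amber-badge (A3).
silver-key would need black-pass and C19 (A5), but C19 is never granted.
amber-badge: reached.
No rule produces blue-badge, and it is not given.
C19 would need teal-pass and violet-permit (A4), but violet-permit is never granted.
Reached: amber-badge — 1 of the 4.

1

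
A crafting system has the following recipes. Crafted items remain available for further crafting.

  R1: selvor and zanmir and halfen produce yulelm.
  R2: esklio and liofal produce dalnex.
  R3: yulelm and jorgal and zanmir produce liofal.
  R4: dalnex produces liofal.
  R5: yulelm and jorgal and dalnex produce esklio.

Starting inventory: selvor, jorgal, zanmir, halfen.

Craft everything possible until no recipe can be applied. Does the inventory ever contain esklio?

esklio would need yulelm, jorgal, and dalnex (R5), but dalnex is never obtained.

No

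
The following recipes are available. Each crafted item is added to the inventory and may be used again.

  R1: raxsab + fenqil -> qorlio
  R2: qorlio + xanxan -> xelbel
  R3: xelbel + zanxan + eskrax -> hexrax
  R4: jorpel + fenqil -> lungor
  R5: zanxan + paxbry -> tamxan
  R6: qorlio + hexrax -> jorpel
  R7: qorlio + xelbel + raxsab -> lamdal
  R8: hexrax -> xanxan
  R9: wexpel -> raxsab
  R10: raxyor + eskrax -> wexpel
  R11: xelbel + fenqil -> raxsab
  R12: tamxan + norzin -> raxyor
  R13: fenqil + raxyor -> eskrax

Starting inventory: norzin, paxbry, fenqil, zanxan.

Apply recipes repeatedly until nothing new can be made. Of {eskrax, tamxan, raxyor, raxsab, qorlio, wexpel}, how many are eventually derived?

Using R5, zanxan and paxbry make tamxan.
tamxan + norzin -> raxyor (R12).
Using R13, fenqil and raxyor make eskrax.
raxyor + eskrax -> wexpel (R10).
wexpel -> raxsab (R9).
Using R1, raxsab and fenqil make qorlio.
eskrax: reached.
tamxan: reached.
raxyor: reached.
raxsab: reached.
qorlio: reached.
wexpel: reached.
All 6 are reached.

6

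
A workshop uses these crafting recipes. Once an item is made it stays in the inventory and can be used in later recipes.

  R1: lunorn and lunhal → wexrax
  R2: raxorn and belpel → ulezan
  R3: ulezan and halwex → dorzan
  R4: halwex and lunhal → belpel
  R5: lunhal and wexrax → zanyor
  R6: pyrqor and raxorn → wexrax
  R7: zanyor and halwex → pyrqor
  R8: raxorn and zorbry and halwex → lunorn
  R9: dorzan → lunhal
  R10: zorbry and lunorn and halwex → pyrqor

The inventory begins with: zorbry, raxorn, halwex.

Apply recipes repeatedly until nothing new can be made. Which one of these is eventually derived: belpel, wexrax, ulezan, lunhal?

wexrax

raxorn and zorbry and halwex → lunorn (R8).
Using R10, zorbry, lunorn, and halwex make pyrqor.
Using R6, pyrqor and raxorn make wexrax.
ulezan would need raxorn and belpel (R2), but belpel is never obtained. lunhal would need dorzan (R9), but dorzan is never obtained. belpel would need halwex and lunhal (R4), but lunhal is never obtained.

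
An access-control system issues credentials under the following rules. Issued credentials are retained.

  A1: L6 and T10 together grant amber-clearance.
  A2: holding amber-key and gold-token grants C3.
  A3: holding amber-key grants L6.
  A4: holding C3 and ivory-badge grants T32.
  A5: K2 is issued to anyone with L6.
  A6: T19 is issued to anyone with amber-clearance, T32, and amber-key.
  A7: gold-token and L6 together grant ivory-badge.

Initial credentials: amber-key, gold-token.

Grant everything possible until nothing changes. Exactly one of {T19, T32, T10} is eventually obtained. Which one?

Holding amber-key and gold-token grants C3 (A2).
Holding amber-key grants L6 (A3).
Holding gold-token and L6 grants ivory-badge (A7).
Holding C3 and ivory-badge grants T32 (A4).
No rule produces T10, and it is not given. T19 would need amber-clearance, T32, and amber-key (A6), but amber-clearance is never granted.

T32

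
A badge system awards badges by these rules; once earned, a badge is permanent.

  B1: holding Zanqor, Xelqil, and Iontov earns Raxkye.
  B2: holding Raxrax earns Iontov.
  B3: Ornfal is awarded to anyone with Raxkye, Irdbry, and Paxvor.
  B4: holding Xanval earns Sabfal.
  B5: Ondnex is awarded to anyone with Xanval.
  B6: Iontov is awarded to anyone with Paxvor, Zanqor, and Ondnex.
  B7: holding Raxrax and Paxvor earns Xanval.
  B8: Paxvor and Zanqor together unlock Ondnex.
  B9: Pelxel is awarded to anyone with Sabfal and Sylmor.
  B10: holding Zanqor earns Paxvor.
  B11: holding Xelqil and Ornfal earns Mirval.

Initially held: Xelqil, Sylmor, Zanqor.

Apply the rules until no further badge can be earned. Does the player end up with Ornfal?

No

Ornfal would need Raxkye, Irdbry, and Paxvor (B3), but Irdbry is never earned.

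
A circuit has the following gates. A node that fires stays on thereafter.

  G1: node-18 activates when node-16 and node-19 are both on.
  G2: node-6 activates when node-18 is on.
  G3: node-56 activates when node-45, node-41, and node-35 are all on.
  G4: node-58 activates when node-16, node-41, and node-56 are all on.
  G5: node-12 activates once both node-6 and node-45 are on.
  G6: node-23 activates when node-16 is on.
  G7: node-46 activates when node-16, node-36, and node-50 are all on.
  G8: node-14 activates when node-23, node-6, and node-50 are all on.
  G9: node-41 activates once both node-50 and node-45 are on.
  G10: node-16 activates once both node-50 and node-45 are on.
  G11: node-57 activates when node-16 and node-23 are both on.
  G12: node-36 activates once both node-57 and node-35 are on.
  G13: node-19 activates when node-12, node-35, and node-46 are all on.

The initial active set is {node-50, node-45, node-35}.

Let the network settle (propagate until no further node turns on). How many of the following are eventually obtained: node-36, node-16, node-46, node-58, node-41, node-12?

G10: node-50 and node-45 on → node-16 on.
node-50 and node-45 are on, so node-41 activates (G9).
node-45, node-41, and node-35 are on, so node-56 activates (G3).
G6: node-16 on → node-23 on.
G11: node-16 and node-23 on → node-57 on.
G4: node-16, node-41, and node-56 on → node-58 on.
node-57 and node-35 are on, so node-36 activates (G12).
node-16, node-36, and node-50 are on, so node-46 activates (G7).
node-36: reached.
node-16: reached.
node-46: reached.
node-58: reached.
node-41: reached.
node-12 would need node-6 and node-45 (G5), but node-6 never turns on.
Reached: node-36, node-16, node-46, node-58, and node-41 — 5 of the 6.

5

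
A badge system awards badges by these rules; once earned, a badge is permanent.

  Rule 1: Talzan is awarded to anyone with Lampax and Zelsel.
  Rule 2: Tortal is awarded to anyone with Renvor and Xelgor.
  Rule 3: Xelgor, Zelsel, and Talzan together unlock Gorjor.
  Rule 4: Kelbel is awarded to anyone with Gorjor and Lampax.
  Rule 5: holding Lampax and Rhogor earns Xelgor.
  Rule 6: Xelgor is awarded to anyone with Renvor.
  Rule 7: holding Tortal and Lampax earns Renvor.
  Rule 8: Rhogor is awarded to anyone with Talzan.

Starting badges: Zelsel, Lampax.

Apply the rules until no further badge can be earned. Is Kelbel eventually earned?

With Lampax and Zelsel, Talzan is earned (Rule 1).
With Talzan, Rhogor is earned (Rule 8).
With Lampax and Rhogor, Xelgor is earned (Rule 5).
With Xelgor, Zelsel, and Talzan, Gorjor is earned (Rule 3).
With Gorjor and Lampax, Kelbel is earned (Rule 4).

Yes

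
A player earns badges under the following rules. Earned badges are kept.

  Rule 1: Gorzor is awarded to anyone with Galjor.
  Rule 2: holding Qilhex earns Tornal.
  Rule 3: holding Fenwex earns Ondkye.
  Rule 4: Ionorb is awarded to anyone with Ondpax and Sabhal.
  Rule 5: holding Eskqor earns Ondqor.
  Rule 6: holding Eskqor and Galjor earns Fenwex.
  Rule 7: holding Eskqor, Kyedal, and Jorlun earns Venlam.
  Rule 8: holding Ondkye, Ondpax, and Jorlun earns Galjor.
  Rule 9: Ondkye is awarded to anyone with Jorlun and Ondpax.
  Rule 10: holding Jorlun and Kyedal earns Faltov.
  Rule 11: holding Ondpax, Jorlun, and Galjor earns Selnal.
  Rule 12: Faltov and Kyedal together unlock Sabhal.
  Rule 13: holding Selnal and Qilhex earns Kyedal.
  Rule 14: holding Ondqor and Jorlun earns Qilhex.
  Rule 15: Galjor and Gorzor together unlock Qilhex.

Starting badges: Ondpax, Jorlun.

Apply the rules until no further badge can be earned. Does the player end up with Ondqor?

No

Ondqor would need Eskqor (Rule 5), but Eskqor is never earned.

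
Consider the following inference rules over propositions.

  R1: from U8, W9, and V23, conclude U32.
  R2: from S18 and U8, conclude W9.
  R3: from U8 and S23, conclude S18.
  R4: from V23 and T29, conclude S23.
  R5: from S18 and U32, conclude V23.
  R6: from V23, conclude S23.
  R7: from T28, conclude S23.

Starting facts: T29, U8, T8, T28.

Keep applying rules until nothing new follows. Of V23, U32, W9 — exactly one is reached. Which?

From T28, R7 gives S23.
U8 and S23 hold, so S18 follows (R3).
S18 and U8 hold, so W9 follows (R2).
U32 would need U8, W9, and V23 (R1), but V23 is never established. V23 would need S18 and U32 (R5), but U32 is never established.

W9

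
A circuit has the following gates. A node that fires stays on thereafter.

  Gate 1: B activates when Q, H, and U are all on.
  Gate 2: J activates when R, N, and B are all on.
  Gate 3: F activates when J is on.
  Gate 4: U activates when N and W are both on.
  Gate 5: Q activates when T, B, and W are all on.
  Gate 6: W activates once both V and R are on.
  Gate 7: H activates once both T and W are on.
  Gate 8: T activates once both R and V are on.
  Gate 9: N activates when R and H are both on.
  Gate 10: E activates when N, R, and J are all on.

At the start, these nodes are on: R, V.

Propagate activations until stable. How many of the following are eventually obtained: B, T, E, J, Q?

Gate 8: R and V on → T on.
B would need Q, H, and U (Gate 1), but Q never turns on.
T: reached.
E would need N, R, and J (Gate 10), but J never turns on.
J would need R, N, and B (Gate 2), but B never turns on.
Q would need T, B, and W (Gate 5), but B never turns on.
Reached: T — 1 of the 5.

1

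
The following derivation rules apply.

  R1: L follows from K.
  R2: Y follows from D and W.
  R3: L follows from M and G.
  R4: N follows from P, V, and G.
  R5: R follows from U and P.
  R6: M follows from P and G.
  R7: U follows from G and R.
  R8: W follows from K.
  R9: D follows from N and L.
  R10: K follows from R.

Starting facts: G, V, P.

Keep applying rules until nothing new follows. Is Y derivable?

No

Y would need D and W (R2), but W is never established.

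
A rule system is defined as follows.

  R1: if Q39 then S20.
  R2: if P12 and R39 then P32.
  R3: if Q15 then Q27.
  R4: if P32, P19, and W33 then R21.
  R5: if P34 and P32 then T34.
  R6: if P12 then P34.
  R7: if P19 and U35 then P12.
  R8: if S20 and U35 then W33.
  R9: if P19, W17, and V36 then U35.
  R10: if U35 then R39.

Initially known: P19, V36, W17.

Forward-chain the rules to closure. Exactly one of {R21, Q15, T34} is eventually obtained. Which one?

P19, W17, and V36 hold, so U35 follows (R9).
P19 and U35 hold, so P12 follows (R7).
U35 holds, so R39 follows (R10).
P12 and R39 hold, so P32 follows (R2).
From P12, R6 gives P34.
From P34 and P32, R5 gives T34.
No rule produces Q15, and it is not given. R21 would need P32, P19, and W33 (R4), but W33 is never established.

T34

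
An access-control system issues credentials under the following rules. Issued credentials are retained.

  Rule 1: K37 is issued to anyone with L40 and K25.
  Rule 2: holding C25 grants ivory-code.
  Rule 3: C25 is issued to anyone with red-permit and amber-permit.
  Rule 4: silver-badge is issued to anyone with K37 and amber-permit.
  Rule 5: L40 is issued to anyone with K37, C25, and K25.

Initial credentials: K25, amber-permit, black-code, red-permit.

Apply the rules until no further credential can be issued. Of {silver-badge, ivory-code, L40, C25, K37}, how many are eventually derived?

2

Holding red-permit and amber-permit grants C25 (Rule 3).
Holding C25 grants ivory-code (Rule 2).
silver-badge would need K37 and amber-permit (Rule 4), but K37 is never granted.
ivory-code: reached.
L40 would need K37, C25, and K25 (Rule 5), but K37 is never granted.
C25: reached.
K37 would need L40 and K25 (Rule 1), but L40 is never granted.
Reached: ivory-code and C25 — 2 of the 5.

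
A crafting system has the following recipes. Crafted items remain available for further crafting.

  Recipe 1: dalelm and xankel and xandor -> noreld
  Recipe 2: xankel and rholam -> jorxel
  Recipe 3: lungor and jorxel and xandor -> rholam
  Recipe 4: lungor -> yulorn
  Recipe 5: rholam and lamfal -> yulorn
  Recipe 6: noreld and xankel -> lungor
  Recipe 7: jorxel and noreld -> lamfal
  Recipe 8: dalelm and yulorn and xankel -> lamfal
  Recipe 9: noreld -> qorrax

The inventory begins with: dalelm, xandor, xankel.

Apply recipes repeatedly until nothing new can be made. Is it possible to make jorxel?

No

jorxel would need xankel and rholam (Recipe 2), but rholam is never obtained.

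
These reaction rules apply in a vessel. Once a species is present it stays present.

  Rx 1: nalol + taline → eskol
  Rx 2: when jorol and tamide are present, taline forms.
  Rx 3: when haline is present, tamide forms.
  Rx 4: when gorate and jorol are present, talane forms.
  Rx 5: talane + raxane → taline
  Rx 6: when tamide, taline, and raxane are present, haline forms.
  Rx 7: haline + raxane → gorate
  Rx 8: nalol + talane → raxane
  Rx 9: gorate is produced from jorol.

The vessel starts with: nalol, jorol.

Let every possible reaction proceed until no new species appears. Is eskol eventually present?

jorol present → gorate forms (Rx 9).
gorate and jorol present → talane forms (Rx 4).
nalol and talane present → raxane forms (Rx 8).
talane and raxane present → taline forms (Rx 5).
nalol and taline present → eskol forms (Rx 1).

Yes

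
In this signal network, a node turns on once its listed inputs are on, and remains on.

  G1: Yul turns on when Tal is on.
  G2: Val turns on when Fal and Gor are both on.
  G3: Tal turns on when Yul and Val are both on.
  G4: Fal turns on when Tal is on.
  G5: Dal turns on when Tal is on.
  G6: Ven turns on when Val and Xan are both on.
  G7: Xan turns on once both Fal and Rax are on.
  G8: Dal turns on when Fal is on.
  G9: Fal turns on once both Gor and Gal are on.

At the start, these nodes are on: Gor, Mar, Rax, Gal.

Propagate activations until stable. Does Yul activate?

Yul would need Tal (G1), but Tal never turns on.

No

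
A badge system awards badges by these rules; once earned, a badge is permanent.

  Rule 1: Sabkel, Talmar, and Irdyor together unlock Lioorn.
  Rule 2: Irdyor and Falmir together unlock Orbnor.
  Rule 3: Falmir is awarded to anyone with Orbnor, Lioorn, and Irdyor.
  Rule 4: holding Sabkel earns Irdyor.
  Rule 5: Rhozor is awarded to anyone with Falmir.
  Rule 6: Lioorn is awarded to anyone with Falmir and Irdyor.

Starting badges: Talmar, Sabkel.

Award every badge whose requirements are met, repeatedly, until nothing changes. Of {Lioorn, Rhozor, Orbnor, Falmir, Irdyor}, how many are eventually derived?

2

With Sabkel, Irdyor is earned (Rule 4).
With Sabkel, Talmar, and Irdyor, Lioorn is earned (Rule 1).
Lioorn: reached.
Rhozor would need Falmir (Rule 5), but Falmir is never earned.
Orbnor would need Irdyor and Falmir (Rule 2), but Falmir is never earned.
Falmir would need Orbnor, Lioorn, and Irdyor (Rule 3), but Orbnor is never earned.
Irdyor: reached.
Reached: Lioorn and Irdyor — 2 of the 5.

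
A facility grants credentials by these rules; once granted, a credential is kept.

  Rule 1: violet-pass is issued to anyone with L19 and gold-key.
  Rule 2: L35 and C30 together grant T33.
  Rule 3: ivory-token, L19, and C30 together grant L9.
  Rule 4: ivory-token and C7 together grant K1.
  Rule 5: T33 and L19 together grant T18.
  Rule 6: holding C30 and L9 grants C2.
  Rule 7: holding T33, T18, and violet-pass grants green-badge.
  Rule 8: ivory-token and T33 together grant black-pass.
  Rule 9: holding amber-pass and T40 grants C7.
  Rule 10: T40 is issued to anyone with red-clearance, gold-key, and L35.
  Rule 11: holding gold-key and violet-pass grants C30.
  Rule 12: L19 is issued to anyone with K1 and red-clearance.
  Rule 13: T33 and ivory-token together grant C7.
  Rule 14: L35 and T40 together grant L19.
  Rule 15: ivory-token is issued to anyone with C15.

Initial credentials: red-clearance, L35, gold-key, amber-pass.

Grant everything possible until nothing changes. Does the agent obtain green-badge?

Yes

Holding red-clearance, gold-key, and L35 grants T40 (Rule 10).
Holding L35 and T40 grants L19 (Rule 14).
Holding L19 and gold-key grants violet-pass (Rule 1).
Holding gold-key and violet-pass grants C30 (Rule 11).
Holding L35 and C30 grants T33 (Rule 2).
Holding T33 and L19 grants T18 (Rule 5).
Holding T33, T18, and violet-pass grants green-badge (Rule 7).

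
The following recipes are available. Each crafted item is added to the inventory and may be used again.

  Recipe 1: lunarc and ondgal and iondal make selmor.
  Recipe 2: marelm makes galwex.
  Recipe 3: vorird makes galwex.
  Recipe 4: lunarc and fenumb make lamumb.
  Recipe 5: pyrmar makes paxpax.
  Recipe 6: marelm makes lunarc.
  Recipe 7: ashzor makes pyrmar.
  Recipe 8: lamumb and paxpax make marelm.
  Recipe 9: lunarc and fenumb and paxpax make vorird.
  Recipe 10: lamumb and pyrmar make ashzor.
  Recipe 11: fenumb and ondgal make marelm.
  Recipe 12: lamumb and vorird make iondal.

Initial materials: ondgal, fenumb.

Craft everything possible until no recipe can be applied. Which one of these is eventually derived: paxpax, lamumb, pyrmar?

lamumb

Using Recipe 11, fenumb and ondgal make marelm.
marelm → lunarc (Recipe 6).
Using Recipe 4, lunarc and fenumb make lamumb.
pyrmar would need ashzor (Recipe 7), but ashzor is never obtained. paxpax would need pyrmar (Recipe 5), but pyrmar is never obtained.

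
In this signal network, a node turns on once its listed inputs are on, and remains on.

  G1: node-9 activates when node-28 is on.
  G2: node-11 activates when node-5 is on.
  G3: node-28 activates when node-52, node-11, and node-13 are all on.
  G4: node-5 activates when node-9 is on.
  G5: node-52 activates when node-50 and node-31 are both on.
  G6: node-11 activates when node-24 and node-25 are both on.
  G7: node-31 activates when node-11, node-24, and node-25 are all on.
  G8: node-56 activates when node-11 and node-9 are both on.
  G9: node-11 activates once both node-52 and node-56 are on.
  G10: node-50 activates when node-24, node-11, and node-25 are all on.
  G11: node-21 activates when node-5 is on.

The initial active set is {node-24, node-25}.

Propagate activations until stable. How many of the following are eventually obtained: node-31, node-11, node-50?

3

G6: node-24 and node-25 on → node-11 on.
node-11, node-24, and node-25 are on, so node-31 activates (G7).
node-24, node-11, and node-25 are on, so node-50 activates (G10).
node-31: reached.
node-11: reached.
node-50: reached.
All 3 are reached.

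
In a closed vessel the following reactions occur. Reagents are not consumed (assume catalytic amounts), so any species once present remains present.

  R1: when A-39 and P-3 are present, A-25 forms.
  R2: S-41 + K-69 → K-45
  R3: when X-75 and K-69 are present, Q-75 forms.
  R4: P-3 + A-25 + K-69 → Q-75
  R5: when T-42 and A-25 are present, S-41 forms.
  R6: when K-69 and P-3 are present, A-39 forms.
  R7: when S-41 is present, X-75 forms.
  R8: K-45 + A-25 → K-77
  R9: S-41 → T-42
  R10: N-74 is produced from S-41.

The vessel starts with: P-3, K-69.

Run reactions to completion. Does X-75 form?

X-75 would need S-41 (R7), but S-41 never forms.

No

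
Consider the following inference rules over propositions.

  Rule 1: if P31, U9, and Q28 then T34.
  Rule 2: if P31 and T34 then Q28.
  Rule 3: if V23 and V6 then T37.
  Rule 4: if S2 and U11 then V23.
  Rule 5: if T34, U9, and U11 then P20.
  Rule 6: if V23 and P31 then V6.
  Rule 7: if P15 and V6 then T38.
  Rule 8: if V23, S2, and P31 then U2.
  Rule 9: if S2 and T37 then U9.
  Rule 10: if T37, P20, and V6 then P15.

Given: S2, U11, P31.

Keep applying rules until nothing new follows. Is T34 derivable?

No

T34 would need P31, U9, and Q28 (Rule 1), but Q28 is never established.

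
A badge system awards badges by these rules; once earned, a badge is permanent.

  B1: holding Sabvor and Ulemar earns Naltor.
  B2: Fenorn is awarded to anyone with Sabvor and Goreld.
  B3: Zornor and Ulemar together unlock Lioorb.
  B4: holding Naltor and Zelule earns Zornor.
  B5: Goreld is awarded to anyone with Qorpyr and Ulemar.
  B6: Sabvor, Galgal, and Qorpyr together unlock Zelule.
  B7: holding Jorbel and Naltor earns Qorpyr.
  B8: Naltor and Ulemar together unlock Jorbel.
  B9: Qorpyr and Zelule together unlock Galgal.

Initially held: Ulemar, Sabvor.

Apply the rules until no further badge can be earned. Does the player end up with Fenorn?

Yes

With Sabvor and Ulemar, Naltor is earned (B1).
With Naltor and Ulemar, Jorbel is earned (B8).
With Jorbel and Naltor, Qorpyr is earned (B7).
With Qorpyr and Ulemar, Goreld is earned (B5).
With Sabvor and Goreld, Fenorn is earned (B2).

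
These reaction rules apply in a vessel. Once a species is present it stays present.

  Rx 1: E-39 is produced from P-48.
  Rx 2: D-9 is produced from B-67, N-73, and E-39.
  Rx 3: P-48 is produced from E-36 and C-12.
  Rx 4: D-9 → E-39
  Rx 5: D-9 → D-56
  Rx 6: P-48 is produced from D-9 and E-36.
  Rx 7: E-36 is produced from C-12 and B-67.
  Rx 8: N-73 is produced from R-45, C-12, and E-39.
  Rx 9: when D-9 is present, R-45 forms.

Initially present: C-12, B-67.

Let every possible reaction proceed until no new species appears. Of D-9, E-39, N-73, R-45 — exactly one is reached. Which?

E-39

C-12 and B-67 present → E-36 forms (Rx 7).
E-36 and C-12 present → P-48 forms (Rx 3).
P-48 present → E-39 forms (Rx 1).
R-45 would need D-9 (Rx 9), but D-9 never forms. D-9 would need B-67, N-73, and E-39 (Rx 2), but N-73 never forms. N-73 would need R-45, C-12, and E-39 (Rx 8), but R-45 never forms.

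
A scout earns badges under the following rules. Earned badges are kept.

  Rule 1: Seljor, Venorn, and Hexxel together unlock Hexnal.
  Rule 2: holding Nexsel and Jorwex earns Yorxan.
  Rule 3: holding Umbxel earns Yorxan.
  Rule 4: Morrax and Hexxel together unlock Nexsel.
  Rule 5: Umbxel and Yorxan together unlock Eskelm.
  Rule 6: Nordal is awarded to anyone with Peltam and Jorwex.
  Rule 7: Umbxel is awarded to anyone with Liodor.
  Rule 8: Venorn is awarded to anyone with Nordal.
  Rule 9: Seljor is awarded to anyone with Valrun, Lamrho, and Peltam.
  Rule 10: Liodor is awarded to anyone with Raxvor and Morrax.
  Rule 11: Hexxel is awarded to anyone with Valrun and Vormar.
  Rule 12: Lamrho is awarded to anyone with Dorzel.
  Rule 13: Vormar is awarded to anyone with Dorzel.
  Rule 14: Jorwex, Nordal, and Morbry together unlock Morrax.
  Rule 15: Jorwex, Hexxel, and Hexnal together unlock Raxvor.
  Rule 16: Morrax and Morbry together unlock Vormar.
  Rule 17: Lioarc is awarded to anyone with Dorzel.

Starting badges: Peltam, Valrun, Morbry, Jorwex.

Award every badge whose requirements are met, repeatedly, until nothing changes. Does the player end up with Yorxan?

With Peltam and Jorwex, Nordal is earned (Rule 6).
With Jorwex, Nordal, and Morbry, Morrax is earned (Rule 14).
With Morrax and Morbry, Vormar is earned (Rule 16).
With Valrun and Vormar, Hexxel is earned (Rule 11).
With Morrax and Hexxel, Nexsel is earned (Rule 4).
With Nexsel and Jorwex, Yorxan is earned (Rule 2).

Yes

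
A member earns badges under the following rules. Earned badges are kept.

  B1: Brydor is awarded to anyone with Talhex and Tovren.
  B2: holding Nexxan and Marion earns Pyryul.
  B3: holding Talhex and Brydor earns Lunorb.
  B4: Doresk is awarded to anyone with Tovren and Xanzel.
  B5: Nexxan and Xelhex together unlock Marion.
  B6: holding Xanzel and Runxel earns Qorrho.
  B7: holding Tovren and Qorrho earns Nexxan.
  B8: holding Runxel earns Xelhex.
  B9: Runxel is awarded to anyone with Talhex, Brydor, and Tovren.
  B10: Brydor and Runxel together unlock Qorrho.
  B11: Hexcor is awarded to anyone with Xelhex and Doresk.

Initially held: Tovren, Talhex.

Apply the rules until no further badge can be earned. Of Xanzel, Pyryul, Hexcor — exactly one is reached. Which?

Pyryul

With Talhex and Tovren, Brydor is earned (B1).
With Talhex, Brydor, and Tovren, Runxel is earned (B9).
With Brydor and Runxel, Qorrho is earned (B10).
With Runxel, Xelhex is earned (B8).
With Tovren and Qorrho, Nexxan is earned (B7).
With Nexxan and Xelhex, Marion is earned (B5).
With Nexxan and Marion, Pyryul is earned (B2).
Hexcor would need Xelhex and Doresk (B11), but Doresk is never earned. No rule produces Xanzel, and it is not given.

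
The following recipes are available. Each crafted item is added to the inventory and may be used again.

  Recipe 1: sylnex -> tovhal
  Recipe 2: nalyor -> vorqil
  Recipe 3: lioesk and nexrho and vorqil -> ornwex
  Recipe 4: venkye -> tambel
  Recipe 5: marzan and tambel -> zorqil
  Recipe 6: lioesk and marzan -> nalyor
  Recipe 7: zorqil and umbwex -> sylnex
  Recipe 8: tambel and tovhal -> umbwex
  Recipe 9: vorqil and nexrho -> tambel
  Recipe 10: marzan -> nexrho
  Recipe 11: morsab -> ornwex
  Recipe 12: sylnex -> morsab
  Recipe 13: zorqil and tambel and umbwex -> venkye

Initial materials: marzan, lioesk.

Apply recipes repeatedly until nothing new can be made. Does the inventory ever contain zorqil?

Yes

Using Recipe 10, marzan makes nexrho.
lioesk and marzan -> nalyor (Recipe 6).
Using Recipe 2, nalyor makes vorqil.
vorqil and nexrho -> tambel (Recipe 9).
marzan and tambel -> zorqil (Recipe 5).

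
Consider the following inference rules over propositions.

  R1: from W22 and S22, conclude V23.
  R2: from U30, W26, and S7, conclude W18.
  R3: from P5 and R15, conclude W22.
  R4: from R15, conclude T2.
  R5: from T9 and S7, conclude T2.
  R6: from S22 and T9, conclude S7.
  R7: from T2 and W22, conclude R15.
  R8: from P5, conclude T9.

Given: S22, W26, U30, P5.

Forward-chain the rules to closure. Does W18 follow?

From P5, R8 gives T9.
From S22 and T9, R6 gives S7.
U30, W26, and S7 hold, so W18 follows (R2).

Yes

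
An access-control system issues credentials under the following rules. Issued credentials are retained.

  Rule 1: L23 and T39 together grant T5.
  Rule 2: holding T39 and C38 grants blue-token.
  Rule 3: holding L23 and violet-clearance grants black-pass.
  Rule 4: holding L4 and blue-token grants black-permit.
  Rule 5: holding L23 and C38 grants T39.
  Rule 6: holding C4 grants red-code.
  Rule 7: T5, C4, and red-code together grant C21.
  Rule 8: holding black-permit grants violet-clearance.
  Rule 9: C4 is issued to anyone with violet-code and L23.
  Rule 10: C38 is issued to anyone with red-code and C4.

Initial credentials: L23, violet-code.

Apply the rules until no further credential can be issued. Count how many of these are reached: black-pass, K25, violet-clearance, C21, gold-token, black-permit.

Holding violet-code and L23 grants C4 (Rule 9).
Holding C4 grants red-code (Rule 6).
Holding red-code and C4 grants C38 (Rule 10).
Holding L23 and C38 grants T39 (Rule 5).
Holding L23 and T39 grants T5 (Rule 1).
Holding T5, C4, and red-code grants C21 (Rule 7).
black-pass would need L23 and violet-clearance (Rule 3), but violet-clearance is never granted.
No rule produces K25, and it is not given.
violet-clearance would need black-permit (Rule 8), but black-permit is never granted.
C21: reached.
No rule produces gold-token, and it is not given.
black-permit would need L4 and blue-token (Rule 4), but L4 is never granted.
Reached: C21 — 1 of the 6.

1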